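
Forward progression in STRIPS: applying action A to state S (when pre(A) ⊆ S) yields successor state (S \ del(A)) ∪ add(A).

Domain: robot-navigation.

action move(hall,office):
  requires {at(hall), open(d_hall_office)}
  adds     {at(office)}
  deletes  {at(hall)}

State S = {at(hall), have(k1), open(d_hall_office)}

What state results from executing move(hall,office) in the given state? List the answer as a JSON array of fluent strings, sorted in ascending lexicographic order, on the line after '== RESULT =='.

Compute (S \ del) ∪ add:
  pre ⊆ S: {at(hall), open(d_hall_office)} ⊆ S  — applicable
  S \ del = {have(k1), open(d_hall_office)}
  ∪ add   = {at(office), have(k1), open(d_hall_office)}

== RESULT ==
["at(office)", "have(k1)", "open(d_hall_office)"]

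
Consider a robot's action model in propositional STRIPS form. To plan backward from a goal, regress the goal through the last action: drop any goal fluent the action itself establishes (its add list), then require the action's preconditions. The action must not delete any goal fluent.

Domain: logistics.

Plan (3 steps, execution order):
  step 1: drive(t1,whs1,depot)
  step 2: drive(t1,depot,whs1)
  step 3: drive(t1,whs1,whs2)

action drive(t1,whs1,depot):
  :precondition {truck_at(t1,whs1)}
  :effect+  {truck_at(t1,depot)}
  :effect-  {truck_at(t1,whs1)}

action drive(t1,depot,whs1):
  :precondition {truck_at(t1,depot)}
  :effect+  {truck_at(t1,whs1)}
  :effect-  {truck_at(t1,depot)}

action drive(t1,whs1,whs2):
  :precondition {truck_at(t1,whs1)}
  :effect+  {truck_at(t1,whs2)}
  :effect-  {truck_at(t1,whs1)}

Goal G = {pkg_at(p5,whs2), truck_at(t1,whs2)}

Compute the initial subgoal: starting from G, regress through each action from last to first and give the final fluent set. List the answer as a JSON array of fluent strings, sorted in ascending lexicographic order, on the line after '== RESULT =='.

Regress step by step:
  through step 3 (drive(t1,whs1,whs2)): drop {truck_at(t1,whs2)}, keep {pkg_at(p5,whs2)}, require {truck_at(t1,whs1)}
    → {pkg_at(p5,whs2), truck_at(t1,whs1)}
  through step 2 (drive(t1,depot,whs1)): drop {truck_at(t1,whs1)}, keep {pkg_at(p5,whs2)}, require {truck_at(t1,depot)}
    → {pkg_at(p5,whs2), truck_at(t1,depot)}
  through step 1 (drive(t1,whs1,depot)): drop {truck_at(t1,depot)}, keep {pkg_at(p5,whs2)}, require {truck_at(t1,whs1)}
    → {pkg_at(p5,whs2), truck_at(t1,whs1)}

== RESULT ==
["pkg_at(p5,whs2)", "truck_at(t1,whs1)"]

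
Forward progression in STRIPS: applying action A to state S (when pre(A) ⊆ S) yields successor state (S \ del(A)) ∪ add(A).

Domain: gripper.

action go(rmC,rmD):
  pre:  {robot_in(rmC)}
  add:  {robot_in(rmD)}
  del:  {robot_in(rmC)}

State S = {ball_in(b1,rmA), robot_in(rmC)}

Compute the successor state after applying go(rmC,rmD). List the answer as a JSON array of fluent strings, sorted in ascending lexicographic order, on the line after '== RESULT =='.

Compute (S \ del) ∪ add:
  pre ⊆ S: {robot_in(rmC)} ⊆ S  — applicable
  S \ del = {ball_in(b1,rmA)}
  ∪ add   = {ball_in(b1,rmA), robot_in(rmD)}

== RESULT ==
["ball_in(b1,rmA)", "robot_in(rmD)"]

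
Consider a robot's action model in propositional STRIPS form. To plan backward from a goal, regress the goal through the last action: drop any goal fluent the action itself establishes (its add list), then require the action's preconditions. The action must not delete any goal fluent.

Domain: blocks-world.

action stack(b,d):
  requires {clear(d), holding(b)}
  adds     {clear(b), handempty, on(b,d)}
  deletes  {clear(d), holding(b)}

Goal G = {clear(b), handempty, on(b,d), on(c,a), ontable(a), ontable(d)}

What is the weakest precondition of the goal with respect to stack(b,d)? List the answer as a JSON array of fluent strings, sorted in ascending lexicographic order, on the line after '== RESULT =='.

Regress:
  G ∩ del = {}  (empty — regression defined)
  G \ add = {clear(b), handempty, on(b,d), on(c,a), ontable(a), ontable(d)} \ {clear(b), handempty, on(b,d)} = {on(c,a), ontable(a), ontable(d)}
  ∪ pre   = {on(c,a), ontable(a), ontable(d)} ∪ {clear(d), holding(b)}
          = {clear(d), holding(b), on(c,a), ontable(a), ontable(d)}

== RESULT ==
["clear(d)", "holding(b)", "on(c,a)", "ontable(a)", "ontable(d)"]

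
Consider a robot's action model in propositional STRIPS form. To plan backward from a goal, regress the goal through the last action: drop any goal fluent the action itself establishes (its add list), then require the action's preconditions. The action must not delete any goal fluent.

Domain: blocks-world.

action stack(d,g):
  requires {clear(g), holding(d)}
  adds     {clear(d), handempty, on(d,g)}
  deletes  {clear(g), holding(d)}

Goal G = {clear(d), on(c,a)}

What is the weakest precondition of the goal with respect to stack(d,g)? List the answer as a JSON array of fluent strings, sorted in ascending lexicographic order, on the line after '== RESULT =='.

Compute (G \ add) ∪ pre:
  G ∩ del = {}  (empty — regression defined)
  G \ add = {clear(d), on(c,a)} \ {clear(d), handempty, on(d,g)} = {on(c,a)}
  ∪ pre   = {on(c,a)} ∪ {clear(g), holding(d)}
          = {clear(g), holding(d), on(c,a)}

== RESULT ==
["clear(g)", "holding(d)", "on(c,a)"]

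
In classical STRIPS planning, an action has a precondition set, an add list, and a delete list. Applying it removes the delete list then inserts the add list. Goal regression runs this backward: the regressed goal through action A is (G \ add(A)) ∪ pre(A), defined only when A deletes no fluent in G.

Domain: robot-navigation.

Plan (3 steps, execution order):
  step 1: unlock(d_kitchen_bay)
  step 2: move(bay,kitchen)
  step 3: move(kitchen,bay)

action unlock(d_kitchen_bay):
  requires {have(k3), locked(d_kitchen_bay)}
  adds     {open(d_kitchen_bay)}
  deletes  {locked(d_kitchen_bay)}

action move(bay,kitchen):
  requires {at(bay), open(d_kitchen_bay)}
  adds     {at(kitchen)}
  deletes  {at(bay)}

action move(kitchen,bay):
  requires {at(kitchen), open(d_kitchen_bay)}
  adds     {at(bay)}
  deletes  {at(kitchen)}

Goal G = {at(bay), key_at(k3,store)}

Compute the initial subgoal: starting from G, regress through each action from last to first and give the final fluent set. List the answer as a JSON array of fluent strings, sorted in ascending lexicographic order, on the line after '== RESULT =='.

Regress step by step:
  through step 3 (move(kitchen,bay)): drop {at(bay)}, keep {key_at(k3,store)}, require {at(kitchen), open(d_kitchen_bay)}
    → {at(kitchen), key_at(k3,store), open(d_kitchen_bay)}
  through step 2 (move(bay,kitchen)): drop {at(kitchen)}, keep {key_at(k3,store), open(d_kitchen_bay)}, require {at(bay), open(d_kitchen_bay)}
    → {at(bay), key_at(k3,store), open(d_kitchen_bay)}
  through step 1 (unlock(d_kitchen_bay)): drop {open(d_kitchen_bay)}, keep {at(bay), key_at(k3,store)}, require {have(k3), locked(d_kitchen_bay)}
    → {at(bay), have(k3), key_at(k3,store), locked(d_kitchen_bay)}

== RESULT ==
["at(bay)", "have(k3)", "key_at(k3,store)", "locked(d_kitchen_bay)"]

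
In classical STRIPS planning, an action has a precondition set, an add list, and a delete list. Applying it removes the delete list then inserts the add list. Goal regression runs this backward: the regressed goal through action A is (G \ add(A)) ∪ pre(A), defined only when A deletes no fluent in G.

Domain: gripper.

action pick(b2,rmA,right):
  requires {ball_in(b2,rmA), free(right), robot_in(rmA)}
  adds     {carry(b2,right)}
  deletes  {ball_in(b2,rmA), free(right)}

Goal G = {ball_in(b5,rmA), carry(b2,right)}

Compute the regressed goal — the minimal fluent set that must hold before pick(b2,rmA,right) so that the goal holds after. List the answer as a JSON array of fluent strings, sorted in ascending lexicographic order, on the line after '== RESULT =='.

Regress:
  G ∩ del = {}  (empty — regression defined)
  G \ add = {ball_in(b5,rmA), carry(b2,right)} \ {carry(b2,right)} = {ball_in(b5,rmA)}
  ∪ pre   = {ball_in(b5,rmA)} ∪ {ball_in(b2,rmA), free(right), robot_in(rmA)}
          = {ball_in(b2,rmA), ball_in(b5,rmA), free(right), robot_in(rmA)}

== RESULT ==
["ball_in(b2,rmA)", "ball_in(b5,rmA)", "free(right)", "robot_in(rmA)"]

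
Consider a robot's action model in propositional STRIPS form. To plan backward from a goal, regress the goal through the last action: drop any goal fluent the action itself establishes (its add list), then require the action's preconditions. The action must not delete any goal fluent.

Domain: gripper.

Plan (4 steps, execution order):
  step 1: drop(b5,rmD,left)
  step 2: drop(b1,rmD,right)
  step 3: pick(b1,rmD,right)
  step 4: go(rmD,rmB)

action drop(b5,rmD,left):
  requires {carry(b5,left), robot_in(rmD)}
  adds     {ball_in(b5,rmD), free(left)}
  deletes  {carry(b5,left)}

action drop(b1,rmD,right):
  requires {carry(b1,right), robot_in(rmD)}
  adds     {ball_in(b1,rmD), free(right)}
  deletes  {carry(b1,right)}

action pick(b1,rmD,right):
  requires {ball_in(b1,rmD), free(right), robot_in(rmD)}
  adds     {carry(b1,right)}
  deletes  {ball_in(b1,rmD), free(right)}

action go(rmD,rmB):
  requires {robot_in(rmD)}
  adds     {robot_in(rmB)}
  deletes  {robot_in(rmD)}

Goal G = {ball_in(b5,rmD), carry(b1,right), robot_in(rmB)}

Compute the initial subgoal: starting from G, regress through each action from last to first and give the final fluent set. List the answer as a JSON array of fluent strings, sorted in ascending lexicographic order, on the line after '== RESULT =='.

Regress step by step:
  through step 4 (go(rmD,rmB)): drop {robot_in(rmB)}, keep {ball_in(b5,rmD), carry(b1,right)}, require {robot_in(rmD)}
    → {ball_in(b5,rmD), carry(b1,right), robot_in(rmD)}
  through step 3 (pick(b1,rmD,right)): drop {carry(b1,right)}, keep {ball_in(b5,rmD), robot_in(rmD)}, require {ball_in(b1,rmD), free(right), robot_in(rmD)}
    → {ball_in(b1,rmD), ball_in(b5,rmD), free(right), robot_in(rmD)}
  through step 2 (drop(b1,rmD,right)): drop {ball_in(b1,rmD), free(right)}, keep {ball_in(b5,rmD), robot_in(rmD)}, require {carry(b1,right), robot_in(rmD)}
    → {ball_in(b5,rmD), carry(b1,right), robot_in(rmD)}
  through step 1 (drop(b5,rmD,left)): drop {ball_in(b5,rmD)}, keep {carry(b1,right), robot_in(rmD)}, require {carry(b5,left), robot_in(rmD)}
    → {carry(b1,right), carry(b5,left), robot_in(rmD)}

== RESULT ==
["carry(b1,right)", "carry(b5,left)", "robot_in(rmD)"]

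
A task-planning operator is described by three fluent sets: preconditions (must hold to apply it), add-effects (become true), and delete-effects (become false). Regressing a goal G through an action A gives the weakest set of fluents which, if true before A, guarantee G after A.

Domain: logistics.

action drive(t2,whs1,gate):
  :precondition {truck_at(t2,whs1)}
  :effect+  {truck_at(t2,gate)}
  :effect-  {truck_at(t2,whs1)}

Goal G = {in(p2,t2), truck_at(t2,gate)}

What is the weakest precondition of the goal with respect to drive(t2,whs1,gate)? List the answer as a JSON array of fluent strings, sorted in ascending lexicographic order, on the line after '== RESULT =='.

Regress:
  G ∩ del = {}  (empty — regression defined)
  G \ add = {in(p2,t2), truck_at(t2,gate)} \ {truck_at(t2,gate)} = {in(p2,t2)}
  ∪ pre   = {in(p2,t2)} ∪ {truck_at(t2,whs1)}
          = {in(p2,t2), truck_at(t2,whs1)}

== RESULT ==
["in(p2,t2)", "truck_at(t2,whs1)"]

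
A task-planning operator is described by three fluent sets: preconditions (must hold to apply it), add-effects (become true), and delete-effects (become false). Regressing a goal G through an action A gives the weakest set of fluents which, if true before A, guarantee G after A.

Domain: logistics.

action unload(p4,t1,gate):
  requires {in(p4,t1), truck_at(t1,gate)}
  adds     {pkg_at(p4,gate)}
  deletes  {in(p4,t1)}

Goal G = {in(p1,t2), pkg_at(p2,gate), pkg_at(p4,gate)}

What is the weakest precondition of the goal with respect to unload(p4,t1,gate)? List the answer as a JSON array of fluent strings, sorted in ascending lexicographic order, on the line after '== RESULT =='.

Compute (G \ add) ∪ pre:
  G ∩ del = {}  (empty — regression defined)
  G \ add = {in(p1,t2), pkg_at(p2,gate), pkg_at(p4,gate)} \ {pkg_at(p4,gate)} = {in(p1,t2), pkg_at(p2,gate)}
  ∪ pre   = {in(p1,t2), pkg_at(p2,gate)} ∪ {in(p4,t1), truck_at(t1,gate)}
          = {in(p1,t2), in(p4,t1), pkg_at(p2,gate), truck_at(t1,gate)}

== RESULT ==
["in(p1,t2)", "in(p4,t1)", "pkg_at(p2,gate)", "truck_at(t1,gate)"]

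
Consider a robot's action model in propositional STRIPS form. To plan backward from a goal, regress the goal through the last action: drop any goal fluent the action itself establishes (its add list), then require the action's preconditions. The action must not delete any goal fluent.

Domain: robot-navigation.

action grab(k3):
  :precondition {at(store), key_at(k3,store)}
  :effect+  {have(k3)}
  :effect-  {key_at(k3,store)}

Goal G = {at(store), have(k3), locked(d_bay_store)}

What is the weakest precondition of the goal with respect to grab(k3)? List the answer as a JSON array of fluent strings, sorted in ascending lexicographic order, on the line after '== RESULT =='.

Compute (G \ add) ∪ pre:
  G ∩ del = {}  (empty — regression defined)
  G \ add = {at(store), have(k3), locked(d_bay_store)} \ {have(k3)} = {at(store), locked(d_bay_store)}
  ∪ pre   = {at(store), locked(d_bay_store)} ∪ {at(store), key_at(k3,store)}
          = {at(store), key_at(k3,store), locked(d_bay_store)}

== RESULT ==
["at(store)", "key_at(k3,store)", "locked(d_bay_store)"]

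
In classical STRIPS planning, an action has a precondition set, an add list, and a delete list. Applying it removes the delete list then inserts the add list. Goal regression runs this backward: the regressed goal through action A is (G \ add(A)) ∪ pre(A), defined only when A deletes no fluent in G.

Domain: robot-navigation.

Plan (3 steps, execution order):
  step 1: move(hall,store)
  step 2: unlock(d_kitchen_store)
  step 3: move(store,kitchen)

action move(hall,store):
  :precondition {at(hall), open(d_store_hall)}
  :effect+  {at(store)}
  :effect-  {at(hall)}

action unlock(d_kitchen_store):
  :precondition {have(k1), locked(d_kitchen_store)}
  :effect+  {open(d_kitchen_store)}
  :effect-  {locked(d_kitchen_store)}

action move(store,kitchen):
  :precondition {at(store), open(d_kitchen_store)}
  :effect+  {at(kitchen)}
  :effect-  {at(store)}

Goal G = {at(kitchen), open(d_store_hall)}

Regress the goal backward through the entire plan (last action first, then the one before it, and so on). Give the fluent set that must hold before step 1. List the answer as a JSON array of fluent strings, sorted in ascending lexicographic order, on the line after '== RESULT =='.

Work backward from the goal:
  through step 3 (move(store,kitchen)): drop {at(kitchen)}, keep {open(d_store_hall)}, require {at(store), open(d_kitchen_store)}
    → {at(store), open(d_kitchen_store), open(d_store_hall)}
  through step 2 (unlock(d_kitchen_store)): drop {open(d_kitchen_store)}, keep {at(store), open(d_store_hall)}, require {have(k1), locked(d_kitchen_store)}
    → {at(store), have(k1), locked(d_kitchen_store), open(d_store_hall)}
  through step 1 (move(hall,store)): drop {at(store)}, keep {have(k1), locked(d_kitchen_store), open(d_store_hall)}, require {at(hall), open(d_store_hall)}
    → {at(hall), have(k1), locked(d_kitchen_store), open(d_store_hall)}

== RESULT ==
["at(hall)", "have(k1)", "locked(d_kitchen_store)", "open(d_store_hall)"]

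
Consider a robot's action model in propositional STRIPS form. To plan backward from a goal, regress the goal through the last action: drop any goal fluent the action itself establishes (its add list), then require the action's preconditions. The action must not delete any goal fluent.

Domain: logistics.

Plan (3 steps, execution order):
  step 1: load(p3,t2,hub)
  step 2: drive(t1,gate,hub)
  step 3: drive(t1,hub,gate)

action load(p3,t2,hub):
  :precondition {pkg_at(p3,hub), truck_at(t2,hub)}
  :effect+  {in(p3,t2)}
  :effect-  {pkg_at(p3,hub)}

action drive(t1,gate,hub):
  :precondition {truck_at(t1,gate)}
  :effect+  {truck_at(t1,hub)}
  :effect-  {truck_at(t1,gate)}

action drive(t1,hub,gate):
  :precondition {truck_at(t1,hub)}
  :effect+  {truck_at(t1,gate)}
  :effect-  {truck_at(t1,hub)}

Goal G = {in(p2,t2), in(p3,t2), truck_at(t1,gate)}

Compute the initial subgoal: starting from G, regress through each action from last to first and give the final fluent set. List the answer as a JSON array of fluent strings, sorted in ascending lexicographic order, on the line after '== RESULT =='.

Work backward from the goal:
  through step 3 (drive(t1,hub,gate)): drop {truck_at(t1,gate)}, keep {in(p2,t2), in(p3,t2)}, require {truck_at(t1,hub)}
    → {in(p2,t2), in(p3,t2), truck_at(t1,hub)}
  through step 2 (drive(t1,gate,hub)): drop {truck_at(t1,hub)}, keep {in(p2,t2), in(p3,t2)}, require {truck_at(t1,gate)}
    → {in(p2,t2), in(p3,t2), truck_at(t1,gate)}
  through step 1 (load(p3,t2,hub)): drop {in(p3,t2)}, keep {in(p2,t2), truck_at(t1,gate)}, require {pkg_at(p3,hub), truck_at(t2,hub)}
    → {in(p2,t2), pkg_at(p3,hub), truck_at(t1,gate), truck_at(t2,hub)}

== RESULT ==
["in(p2,t2)", "pkg_at(p3,hub)", "truck_at(t1,gate)", "truck_at(t2,hub)"]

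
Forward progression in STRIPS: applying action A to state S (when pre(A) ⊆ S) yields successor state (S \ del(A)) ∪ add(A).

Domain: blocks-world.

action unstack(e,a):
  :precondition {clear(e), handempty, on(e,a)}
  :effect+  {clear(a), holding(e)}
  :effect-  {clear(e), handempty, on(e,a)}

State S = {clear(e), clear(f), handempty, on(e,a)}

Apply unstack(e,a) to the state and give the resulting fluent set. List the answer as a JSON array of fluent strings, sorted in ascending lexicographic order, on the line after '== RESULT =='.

Compute (S \ del) ∪ add:
  pre ⊆ S: {clear(e), handempty, on(e,a)} ⊆ S  — applicable
  S \ del = {clear(f)}
  ∪ add   = {clear(a), clear(f), holding(e)}

== RESULT ==
["clear(a)", "clear(f)", "holding(e)"]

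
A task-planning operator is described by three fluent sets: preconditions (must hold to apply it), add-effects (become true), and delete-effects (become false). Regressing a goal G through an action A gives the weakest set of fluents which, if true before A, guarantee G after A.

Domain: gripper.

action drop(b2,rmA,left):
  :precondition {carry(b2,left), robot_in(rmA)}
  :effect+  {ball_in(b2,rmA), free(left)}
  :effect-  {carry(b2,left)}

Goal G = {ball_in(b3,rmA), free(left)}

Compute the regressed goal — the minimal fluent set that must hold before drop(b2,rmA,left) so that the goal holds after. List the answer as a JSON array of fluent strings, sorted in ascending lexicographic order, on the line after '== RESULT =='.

Compute (G \ add) ∪ pre:
  G ∩ del = {}  (empty — regression defined)
  G \ add = {ball_in(b3,rmA), free(left)} \ {ball_in(b2,rmA), free(left)} = {ball_in(b3,rmA)}
  ∪ pre   = {ball_in(b3,rmA)} ∪ {carry(b2,left), robot_in(rmA)}
          = {ball_in(b3,rmA), carry(b2,left), robot_in(rmA)}

== RESULT ==
["ball_in(b3,rmA)", "carry(b2,left)", "robot_in(rmA)"]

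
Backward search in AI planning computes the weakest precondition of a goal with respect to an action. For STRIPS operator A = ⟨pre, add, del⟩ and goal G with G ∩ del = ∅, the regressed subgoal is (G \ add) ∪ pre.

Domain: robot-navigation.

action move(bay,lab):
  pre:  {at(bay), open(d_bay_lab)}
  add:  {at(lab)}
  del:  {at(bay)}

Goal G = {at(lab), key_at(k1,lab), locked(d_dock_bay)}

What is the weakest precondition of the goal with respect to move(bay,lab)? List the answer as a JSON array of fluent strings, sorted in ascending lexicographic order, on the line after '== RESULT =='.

Regress:
  G ∩ del = {}  (empty — regression defined)
  G \ add = {at(lab), key_at(k1,lab), locked(d_dock_bay)} \ {at(lab)} = {key_at(k1,lab), locked(d_dock_bay)}
  ∪ pre   = {key_at(k1,lab), locked(d_dock_bay)} ∪ {at(bay), open(d_bay_lab)}
          = {at(bay), key_at(k1,lab), locked(d_dock_bay), open(d_bay_lab)}

== RESULT ==
["at(bay)", "key_at(k1,lab)", "locked(d_dock_bay)", "open(d_bay_lab)"]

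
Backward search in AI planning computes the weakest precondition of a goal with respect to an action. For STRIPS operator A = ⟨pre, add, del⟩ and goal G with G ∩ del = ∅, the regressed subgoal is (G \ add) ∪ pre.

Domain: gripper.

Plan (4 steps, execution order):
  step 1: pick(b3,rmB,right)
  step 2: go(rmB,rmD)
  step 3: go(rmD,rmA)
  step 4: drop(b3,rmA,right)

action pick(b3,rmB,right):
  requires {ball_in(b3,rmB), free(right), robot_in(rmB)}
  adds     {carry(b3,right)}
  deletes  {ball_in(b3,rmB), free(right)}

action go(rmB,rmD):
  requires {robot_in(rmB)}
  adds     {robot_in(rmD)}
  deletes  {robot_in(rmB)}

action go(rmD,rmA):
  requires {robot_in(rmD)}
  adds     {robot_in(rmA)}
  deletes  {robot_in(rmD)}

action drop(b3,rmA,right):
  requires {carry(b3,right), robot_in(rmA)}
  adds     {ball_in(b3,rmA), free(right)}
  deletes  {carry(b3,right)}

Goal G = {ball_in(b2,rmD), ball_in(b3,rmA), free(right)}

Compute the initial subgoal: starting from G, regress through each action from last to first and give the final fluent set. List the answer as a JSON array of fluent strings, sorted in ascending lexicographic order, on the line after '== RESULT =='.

Regress step by step:
  through step 4 (drop(b3,rmA,right)): drop {ball_in(b3,rmA), free(right)}, keep {ball_in(b2,rmD)}, require {carry(b3,right), robot_in(rmA)}
    → {ball_in(b2,rmD), carry(b3,right), robot_in(rmA)}
  through step 3 (go(rmD,rmA)): drop {robot_in(rmA)}, keep {ball_in(b2,rmD), carry(b3,right)}, require {robot_in(rmD)}
    → {ball_in(b2,rmD), carry(b3,right), robot_in(rmD)}
  through step 2 (go(rmB,rmD)): drop {robot_in(rmD)}, keep {ball_in(b2,rmD), carry(b3,right)}, require {robot_in(rmB)}
    → {ball_in(b2,rmD), carry(b3,right), robot_in(rmB)}
  through step 1 (pick(b3,rmB,right)): drop {carry(b3,right)}, keep {ball_in(b2,rmD), robot_in(rmB)}, require {ball_in(b3,rmB), free(right), robot_in(rmB)}
    → {ball_in(b2,rmD), ball_in(b3,rmB), free(right), robot_in(rmB)}

== RESULT ==
["ball_in(b2,rmD)", "ball_in(b3,rmB)", "free(right)", "robot_in(rmB)"]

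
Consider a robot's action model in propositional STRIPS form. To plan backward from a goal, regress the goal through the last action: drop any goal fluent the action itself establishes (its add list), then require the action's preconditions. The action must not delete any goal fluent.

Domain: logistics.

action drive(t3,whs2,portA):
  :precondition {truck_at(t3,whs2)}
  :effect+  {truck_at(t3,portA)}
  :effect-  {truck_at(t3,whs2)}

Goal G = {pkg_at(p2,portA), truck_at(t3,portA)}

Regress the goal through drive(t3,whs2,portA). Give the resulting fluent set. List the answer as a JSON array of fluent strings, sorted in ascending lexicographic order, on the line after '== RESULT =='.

Regress:
  G ∩ del = {}  (empty — regression defined)
  G \ add = {pkg_at(p2,portA), truck_at(t3,portA)} \ {truck_at(t3,portA)} = {pkg_at(p2,portA)}
  ∪ pre   = {pkg_at(p2,portA)} ∪ {truck_at(t3,whs2)}
          = {pkg_at(p2,portA), truck_at(t3,whs2)}

== RESULT ==
["pkg_at(p2,portA)", "truck_at(t3,whs2)"]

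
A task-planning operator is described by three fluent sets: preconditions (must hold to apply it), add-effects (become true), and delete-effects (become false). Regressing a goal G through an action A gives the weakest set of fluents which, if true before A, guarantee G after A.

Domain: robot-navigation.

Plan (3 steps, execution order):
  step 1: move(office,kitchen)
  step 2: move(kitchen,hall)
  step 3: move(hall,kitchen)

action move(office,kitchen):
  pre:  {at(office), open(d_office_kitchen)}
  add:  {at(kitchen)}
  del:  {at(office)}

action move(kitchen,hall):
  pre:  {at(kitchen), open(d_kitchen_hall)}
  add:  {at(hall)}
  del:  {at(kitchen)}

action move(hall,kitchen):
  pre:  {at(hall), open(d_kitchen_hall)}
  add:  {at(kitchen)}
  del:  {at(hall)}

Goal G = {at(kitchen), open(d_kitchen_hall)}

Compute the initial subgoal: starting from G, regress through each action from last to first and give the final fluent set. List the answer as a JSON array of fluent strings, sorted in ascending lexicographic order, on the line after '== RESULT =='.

Regress step by step:
  through step 3 (move(hall,kitchen)): drop {at(kitchen)}, keep {open(d_kitchen_hall)}, require {at(hall), open(d_kitchen_hall)}
    → {at(hall), open(d_kitchen_hall)}
  through step 2 (move(kitchen,hall)): drop {at(hall)}, keep {open(d_kitchen_hall)}, require {at(kitchen), open(d_kitchen_hall)}
    → {at(kitchen), open(d_kitchen_hall)}
  through step 1 (move(office,kitchen)): drop {at(kitchen)}, keep {open(d_kitchen_hall)}, require {at(office), open(d_office_kitchen)}
    → {at(office), open(d_kitchen_hall), open(d_office_kitchen)}

== RESULT ==
["at(office)", "open(d_kitchen_hall)", "open(d_office_kitchen)"]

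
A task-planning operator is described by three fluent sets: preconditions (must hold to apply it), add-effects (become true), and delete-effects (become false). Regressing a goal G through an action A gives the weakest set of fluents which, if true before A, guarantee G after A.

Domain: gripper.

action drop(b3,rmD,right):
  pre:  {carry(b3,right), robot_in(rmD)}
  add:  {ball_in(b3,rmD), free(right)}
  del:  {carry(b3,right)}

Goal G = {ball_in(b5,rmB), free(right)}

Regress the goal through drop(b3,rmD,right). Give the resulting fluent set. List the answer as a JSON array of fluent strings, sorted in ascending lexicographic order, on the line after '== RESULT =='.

Regress:
  G ∩ del = {}  (empty — regression defined)
  G \ add = {ball_in(b5,rmB), free(right)} \ {ball_in(b3,rmD), free(right)} = {ball_in(b5,rmB)}
  ∪ pre   = {ball_in(b5,rmB)} ∪ {carry(b3,right), robot_in(rmD)}
          = {ball_in(b5,rmB), carry(b3,right), robot_in(rmD)}

== RESULT ==
["ball_in(b5,rmB)", "carry(b3,right)", "robot_in(rmD)"]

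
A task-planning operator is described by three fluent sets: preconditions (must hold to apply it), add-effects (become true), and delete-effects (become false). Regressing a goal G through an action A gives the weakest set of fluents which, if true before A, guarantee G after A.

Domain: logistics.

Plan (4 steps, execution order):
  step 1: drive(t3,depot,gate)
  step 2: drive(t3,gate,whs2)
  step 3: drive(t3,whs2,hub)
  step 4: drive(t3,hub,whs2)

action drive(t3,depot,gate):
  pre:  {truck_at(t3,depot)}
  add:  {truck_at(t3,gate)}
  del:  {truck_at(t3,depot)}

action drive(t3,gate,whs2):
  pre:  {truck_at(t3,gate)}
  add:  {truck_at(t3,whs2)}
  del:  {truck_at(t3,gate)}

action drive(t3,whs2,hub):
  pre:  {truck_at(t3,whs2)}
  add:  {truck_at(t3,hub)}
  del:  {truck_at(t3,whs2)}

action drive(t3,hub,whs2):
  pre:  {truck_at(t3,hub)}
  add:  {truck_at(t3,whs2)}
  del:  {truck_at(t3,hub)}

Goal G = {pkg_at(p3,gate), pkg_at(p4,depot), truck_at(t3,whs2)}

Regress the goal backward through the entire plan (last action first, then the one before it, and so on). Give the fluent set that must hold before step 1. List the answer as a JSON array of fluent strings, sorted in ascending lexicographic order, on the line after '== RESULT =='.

Work backward from the goal:
  through step 4 (drive(t3,hub,whs2)): drop {truck_at(t3,whs2)}, keep {pkg_at(p3,gate), pkg_at(p4,depot)}, require {truck_at(t3,hub)}
    → {pkg_at(p3,gate), pkg_at(p4,depot), truck_at(t3,hub)}
  through step 3 (drive(t3,whs2,hub)): drop {truck_at(t3,hub)}, keep {pkg_at(p3,gate), pkg_at(p4,depot)}, require {truck_at(t3,whs2)}
    → {pkg_at(p3,gate), pkg_at(p4,depot), truck_at(t3,whs2)}
  through step 2 (drive(t3,gate,whs2)): drop {truck_at(t3,whs2)}, keep {pkg_at(p3,gate), pkg_at(p4,depot)}, require {truck_at(t3,gate)}
    → {pkg_at(p3,gate), pkg_at(p4,depot), truck_at(t3,gate)}
  through step 1 (drive(t3,depot,gate)): drop {truck_at(t3,gate)}, keep {pkg_at(p3,gate), pkg_at(p4,depot)}, require {truck_at(t3,depot)}
    → {pkg_at(p3,gate), pkg_at(p4,depot), truck_at(t3,depot)}

== RESULT ==
["pkg_at(p3,gate)", "pkg_at(p4,depot)", "truck_at(t3,depot)"]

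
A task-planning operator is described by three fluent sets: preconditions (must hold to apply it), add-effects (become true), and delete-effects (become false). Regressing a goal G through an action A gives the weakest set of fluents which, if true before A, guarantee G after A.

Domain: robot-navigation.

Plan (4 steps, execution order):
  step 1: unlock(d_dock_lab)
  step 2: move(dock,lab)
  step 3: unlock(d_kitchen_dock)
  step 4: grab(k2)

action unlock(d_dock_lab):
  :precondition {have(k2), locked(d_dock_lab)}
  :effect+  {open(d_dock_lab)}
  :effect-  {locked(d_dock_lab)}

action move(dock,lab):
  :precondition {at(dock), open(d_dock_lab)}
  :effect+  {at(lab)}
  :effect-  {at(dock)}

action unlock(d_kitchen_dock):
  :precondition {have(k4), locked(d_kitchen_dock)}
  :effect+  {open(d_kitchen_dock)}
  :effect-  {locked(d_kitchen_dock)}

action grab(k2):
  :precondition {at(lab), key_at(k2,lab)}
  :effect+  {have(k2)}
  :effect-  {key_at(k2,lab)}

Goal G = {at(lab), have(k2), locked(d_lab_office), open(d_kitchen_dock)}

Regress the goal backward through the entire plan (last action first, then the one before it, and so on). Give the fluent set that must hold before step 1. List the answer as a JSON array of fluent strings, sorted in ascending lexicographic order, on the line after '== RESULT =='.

Work backward from the goal:
  through step 4 (grab(k2)): drop {have(k2)}, keep {at(lab), locked(d_lab_office), open(d_kitchen_dock)}, require {at(lab), key_at(k2,lab)}
    → {at(lab), key_at(k2,lab), locked(d_lab_office), open(d_kitchen_dock)}
  through step 3 (unlock(d_kitchen_dock)): drop {open(d_kitchen_dock)}, keep {at(lab), key_at(k2,lab), locked(d_lab_office)}, require {have(k4), locked(d_kitchen_dock)}
    → {at(lab), have(k4), key_at(k2,lab), locked(d_kitchen_dock), locked(d_lab_office)}
  through step 2 (move(dock,lab)): drop {at(lab)}, keep {have(k4), key_at(k2,lab), locked(d_kitchen_dock), locked(d_lab_office)}, require {at(dock), open(d_dock_lab)}
    → {at(dock), have(k4), key_at(k2,lab), locked(d_kitchen_dock), locked(d_lab_office), open(d_dock_lab)}
  through step 1 (unlock(d_dock_lab)): drop {open(d_dock_lab)}, keep {at(dock), have(k4), key_at(k2,lab), locked(d_kitchen_dock), locked(d_lab_office)}, require {have(k2), locked(d_dock_lab)}
    → {at(dock), have(k2), have(k4), key_at(k2,lab), locked(d_dock_lab), locked(d_kitchen_dock), locked(d_lab_office)}

== RESULT ==
["at(dock)", "have(k2)", "have(k4)", "key_at(k2,lab)", "locked(d_dock_lab)", "locked(d_kitchen_dock)", "locked(d_lab_office)"]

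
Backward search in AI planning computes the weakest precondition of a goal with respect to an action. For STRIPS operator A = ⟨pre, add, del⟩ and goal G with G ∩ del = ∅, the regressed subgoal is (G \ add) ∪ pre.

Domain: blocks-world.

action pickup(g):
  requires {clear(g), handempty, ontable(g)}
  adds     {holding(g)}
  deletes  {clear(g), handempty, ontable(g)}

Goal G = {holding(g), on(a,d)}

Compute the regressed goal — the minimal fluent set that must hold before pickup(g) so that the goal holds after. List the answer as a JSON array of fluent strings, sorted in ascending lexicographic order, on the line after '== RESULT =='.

Compute (G \ add) ∪ pre:
  G ∩ del = {}  (empty — regression defined)
  G \ add = {holding(g), on(a,d)} \ {holding(g)} = {on(a,d)}
  ∪ pre   = {on(a,d)} ∪ {clear(g), handempty, ontable(g)}
          = {clear(g), handempty, on(a,d), ontable(g)}

== RESULT ==
["clear(g)", "handempty", "on(a,d)", "ontable(g)"]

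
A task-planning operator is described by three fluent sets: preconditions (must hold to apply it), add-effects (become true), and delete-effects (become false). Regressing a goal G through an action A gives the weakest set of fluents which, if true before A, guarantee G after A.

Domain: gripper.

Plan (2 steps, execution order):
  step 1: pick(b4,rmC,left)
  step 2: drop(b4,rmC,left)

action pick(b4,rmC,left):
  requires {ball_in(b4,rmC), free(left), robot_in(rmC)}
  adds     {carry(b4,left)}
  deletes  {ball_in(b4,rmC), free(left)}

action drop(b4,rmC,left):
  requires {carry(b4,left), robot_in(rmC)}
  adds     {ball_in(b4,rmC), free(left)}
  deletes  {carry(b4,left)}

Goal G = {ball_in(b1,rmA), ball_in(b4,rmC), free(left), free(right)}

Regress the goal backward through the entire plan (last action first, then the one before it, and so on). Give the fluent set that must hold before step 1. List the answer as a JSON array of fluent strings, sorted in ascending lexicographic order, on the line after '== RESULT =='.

Regress step by step:
  through step 2 (drop(b4,rmC,left)): drop {ball_in(b4,rmC), free(left)}, keep {ball_in(b1,rmA), free(right)}, require {carry(b4,left), robot_in(rmC)}
    → {ball_in(b1,rmA), carry(b4,left), free(right), robot_in(rmC)}
  through step 1 (pick(b4,rmC,left)): drop {carry(b4,left)}, keep {ball_in(b1,rmA), free(right), robot_in(rmC)}, require {ball_in(b4,rmC), free(left), robot_in(rmC)}
    → {ball_in(b1,rmA), ball_in(b4,rmC), free(left), free(right), robot_in(rmC)}

== RESULT ==
["ball_in(b1,rmA)", "ball_in(b4,rmC)", "free(left)", "free(right)", "robot_in(rmC)"]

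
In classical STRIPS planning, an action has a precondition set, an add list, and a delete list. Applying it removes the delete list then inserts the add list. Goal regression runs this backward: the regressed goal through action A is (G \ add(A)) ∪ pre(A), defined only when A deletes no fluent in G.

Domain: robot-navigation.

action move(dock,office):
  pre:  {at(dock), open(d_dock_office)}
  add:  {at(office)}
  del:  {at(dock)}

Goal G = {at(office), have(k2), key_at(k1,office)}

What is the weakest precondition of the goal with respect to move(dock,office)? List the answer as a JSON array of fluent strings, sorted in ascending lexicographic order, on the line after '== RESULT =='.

Regress:
  G ∩ del = {}  (empty — regression defined)
  G \ add = {at(office), have(k2), key_at(k1,office)} \ {at(office)} = {have(k2), key_at(k1,office)}
  ∪ pre   = {have(k2), key_at(k1,office)} ∪ {at(dock), open(d_dock_office)}
          = {at(dock), have(k2), key_at(k1,office), open(d_dock_office)}

== RESULT ==
["at(dock)", "have(k2)", "key_at(k1,office)", "open(d_dock_office)"]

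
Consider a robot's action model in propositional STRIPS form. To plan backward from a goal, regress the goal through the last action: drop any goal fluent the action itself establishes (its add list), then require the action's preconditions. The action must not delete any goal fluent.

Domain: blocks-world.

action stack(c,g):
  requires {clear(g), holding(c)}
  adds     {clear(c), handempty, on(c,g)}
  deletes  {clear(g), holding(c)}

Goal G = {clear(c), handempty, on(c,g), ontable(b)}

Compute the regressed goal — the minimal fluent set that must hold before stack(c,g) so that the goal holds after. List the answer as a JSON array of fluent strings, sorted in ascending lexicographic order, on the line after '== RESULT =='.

Regress:
  G ∩ del = {}  (empty — regression defined)
  G \ add = {clear(c), handempty, on(c,g), ontable(b)} \ {clear(c), handempty, on(c,g)} = {ontable(b)}
  ∪ pre   = {ontable(b)} ∪ {clear(g), holding(c)}
          = {clear(g), holding(c), ontable(b)}

== RESULT ==
["clear(g)", "holding(c)", "ontable(b)"]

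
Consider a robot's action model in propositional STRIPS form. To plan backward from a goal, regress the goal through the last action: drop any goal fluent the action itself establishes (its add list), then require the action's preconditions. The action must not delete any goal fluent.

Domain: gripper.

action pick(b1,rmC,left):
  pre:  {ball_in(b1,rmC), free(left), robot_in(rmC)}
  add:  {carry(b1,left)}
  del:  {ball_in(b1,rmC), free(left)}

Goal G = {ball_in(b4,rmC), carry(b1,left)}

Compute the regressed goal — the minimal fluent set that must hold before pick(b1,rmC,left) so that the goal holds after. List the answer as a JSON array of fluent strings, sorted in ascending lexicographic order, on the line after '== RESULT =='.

Regress:
  G ∩ del = {}  (empty — regression defined)
  G \ add = {ball_in(b4,rmC), carry(b1,left)} \ {carry(b1,left)} = {ball_in(b4,rmC)}
  ∪ pre   = {ball_in(b4,rmC)} ∪ {ball_in(b1,rmC), free(left), robot_in(rmC)}
          = {ball_in(b1,rmC), ball_in(b4,rmC), free(left), robot_in(rmC)}

== RESULT ==
["ball_in(b1,rmC)", "ball_in(b4,rmC)", "free(left)", "robot_in(rmC)"]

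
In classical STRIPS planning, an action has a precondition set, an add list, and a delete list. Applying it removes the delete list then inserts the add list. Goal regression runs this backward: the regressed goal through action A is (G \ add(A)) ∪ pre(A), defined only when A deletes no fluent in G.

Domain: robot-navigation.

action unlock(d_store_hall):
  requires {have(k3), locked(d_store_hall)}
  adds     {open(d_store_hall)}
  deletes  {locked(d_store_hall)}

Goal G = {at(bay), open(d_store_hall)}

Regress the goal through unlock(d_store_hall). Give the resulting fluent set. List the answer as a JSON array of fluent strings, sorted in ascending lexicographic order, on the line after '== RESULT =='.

Compute (G \ add) ∪ pre:
  G ∩ del = {}  (empty — regression defined)
  G \ add = {at(bay), open(d_store_hall)} \ {open(d_store_hall)} = {at(bay)}
  ∪ pre   = {at(bay)} ∪ {have(k3), locked(d_store_hall)}
          = {at(bay), have(k3), locked(d_store_hall)}

== RESULT ==
["at(bay)", "have(k3)", "locked(d_store_hall)"]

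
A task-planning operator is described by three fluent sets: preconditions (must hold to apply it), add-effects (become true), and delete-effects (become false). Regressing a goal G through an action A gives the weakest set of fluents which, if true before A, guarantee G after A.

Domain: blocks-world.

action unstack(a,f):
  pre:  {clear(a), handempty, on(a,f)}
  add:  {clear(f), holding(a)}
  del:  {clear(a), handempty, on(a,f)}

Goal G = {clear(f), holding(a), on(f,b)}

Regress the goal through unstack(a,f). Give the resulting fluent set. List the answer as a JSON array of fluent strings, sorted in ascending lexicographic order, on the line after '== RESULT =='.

Compute (G \ add) ∪ pre:
  G ∩ del = {}  (empty — regression defined)
  G \ add = {clear(f), holding(a), on(f,b)} \ {clear(f), holding(a)} = {on(f,b)}
  ∪ pre   = {on(f,b)} ∪ {clear(a), handempty, on(a,f)}
          = {clear(a), handempty, on(a,f), on(f,b)}

== RESULT ==
["clear(a)", "handempty", "on(a,f)", "on(f,b)"]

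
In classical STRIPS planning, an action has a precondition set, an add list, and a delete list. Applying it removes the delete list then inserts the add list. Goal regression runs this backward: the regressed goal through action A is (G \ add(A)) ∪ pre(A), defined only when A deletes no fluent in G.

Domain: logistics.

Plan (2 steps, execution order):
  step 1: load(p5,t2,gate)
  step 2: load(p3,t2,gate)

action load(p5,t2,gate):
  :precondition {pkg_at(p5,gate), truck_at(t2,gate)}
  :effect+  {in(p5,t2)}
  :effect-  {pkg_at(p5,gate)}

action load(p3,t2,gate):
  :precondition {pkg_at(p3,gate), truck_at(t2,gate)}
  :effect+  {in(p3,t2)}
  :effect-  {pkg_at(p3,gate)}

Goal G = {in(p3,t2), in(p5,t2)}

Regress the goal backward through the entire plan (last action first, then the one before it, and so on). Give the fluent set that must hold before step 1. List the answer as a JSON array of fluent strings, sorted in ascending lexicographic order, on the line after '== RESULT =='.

Regress step by step:
  through step 2 (load(p3,t2,gate)): drop {in(p3,t2)}, keep {in(p5,t2)}, require {pkg_at(p3,gate), truck_at(t2,gate)}
    → {in(p5,t2), pkg_at(p3,gate), truck_at(t2,gate)}
  through step 1 (load(p5,t2,gate)): drop {in(p5,t2)}, keep {pkg_at(p3,gate), truck_at(t2,gate)}, require {pkg_at(p5,gate), truck_at(t2,gate)}
    → {pkg_at(p3,gate), pkg_at(p5,gate), truck_at(t2,gate)}

== RESULT ==
["pkg_at(p3,gate)", "pkg_at(p5,gate)", "truck_at(t2,gate)"]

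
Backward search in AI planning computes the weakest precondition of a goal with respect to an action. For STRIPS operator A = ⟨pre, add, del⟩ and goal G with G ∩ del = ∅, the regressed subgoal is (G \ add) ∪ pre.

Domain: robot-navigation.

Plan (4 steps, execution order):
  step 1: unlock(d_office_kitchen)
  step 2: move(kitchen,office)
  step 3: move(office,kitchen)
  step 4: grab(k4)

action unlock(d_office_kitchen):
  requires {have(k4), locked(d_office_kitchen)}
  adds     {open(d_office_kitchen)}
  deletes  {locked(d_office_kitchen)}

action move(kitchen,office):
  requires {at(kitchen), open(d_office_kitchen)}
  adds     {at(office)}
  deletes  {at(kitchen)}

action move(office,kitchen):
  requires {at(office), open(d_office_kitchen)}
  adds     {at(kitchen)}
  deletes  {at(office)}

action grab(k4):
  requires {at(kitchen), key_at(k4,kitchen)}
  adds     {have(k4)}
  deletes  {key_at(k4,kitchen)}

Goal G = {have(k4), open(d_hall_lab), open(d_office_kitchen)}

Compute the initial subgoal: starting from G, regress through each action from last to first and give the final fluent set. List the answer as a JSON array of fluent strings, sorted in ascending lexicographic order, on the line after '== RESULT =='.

Work backward from the goal:
  through step 4 (grab(k4)): drop {have(k4)}, keep {open(d_hall_lab), open(d_office_kitchen)}, require {at(kitchen), key_at(k4,kitchen)}
    → {at(kitchen), key_at(k4,kitchen), open(d_hall_lab), open(d_office_kitchen)}
  through step 3 (move(office,kitchen)): drop {at(kitchen)}, keep {key_at(k4,kitchen), open(d_hall_lab), open(d_office_kitchen)}, require {at(office), open(d_office_kitchen)}
    → {at(office), key_at(k4,kitchen), open(d_hall_lab), open(d_office_kitchen)}
  through step 2 (move(kitchen,office)): drop {at(office)}, keep {key_at(k4,kitchen), open(d_hall_lab), open(d_office_kitchen)}, require {at(kitchen), open(d_office_kitchen)}
    → {at(kitchen), key_at(k4,kitchen), open(d_hall_lab), open(d_office_kitchen)}
  through step 1 (unlock(d_office_kitchen)): drop {open(d_office_kitchen)}, keep {at(kitchen), key_at(k4,kitchen), open(d_hall_lab)}, require {have(k4), locked(d_office_kitchen)}
    → {at(kitchen), have(k4), key_at(k4,kitchen), locked(d_office_kitchen), open(d_hall_lab)}

== RESULT ==
["at(kitchen)", "have(k4)", "key_at(k4,kitchen)", "locked(d_office_kitchen)", "open(d_hall_lab)"]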